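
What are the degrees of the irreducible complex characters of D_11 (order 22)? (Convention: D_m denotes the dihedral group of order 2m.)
Dimensions: 1, 1, 2, 2, 2, 2, 2

Why: There are 7 irreducibles (= number of conjugacy classes). Their dimensions d_i satisfy sum d_i^2 = |G| = 22: 1 + 1 + 4 + 4 + 4 + 4 + 4 = 22.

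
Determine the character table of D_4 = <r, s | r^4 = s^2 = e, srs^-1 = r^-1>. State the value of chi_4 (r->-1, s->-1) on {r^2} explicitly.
Conjugacy classes: {e} of size 1, {r^2} of size 1, {r^1, r^3} of size 2, {s, sr^2, ...} of size 2, {sr, sr^3, ...} of size 2.
Character table:
  irrep \ class              {e} (size 1)  {r^2} (size 1)  {r^1, r^3} (size 2)  {s, sr^2, ...} (size 2)  {sr, sr^3, ...} (size 2)
  chi_1 (triv)               1             1               1                    1                        1                       
  chi_2 (sign: r->1, s->-1)  1             1               1                    -1                       -1                      
  chi_3 (r->-1, s->1)        1             1               -1                   1                        -1                      
  chi_4 (r->-1, s->-1)       1             1               -1                   -1                       1                       
  chi_5 (2d, j=1)            2             -2              0                    0                        0                       

Spot check: chi_4 (r->-1, s->-1) on {r^2} = 1.

Details: D_4 has order 2*4 = 8 with 5 conjugacy classes, hence 5 irreducibles. Sum of squared dims 1 + 1 + 1 + 1 + 4 = 8 = |G|. Linear characters come from the abelianisation; the 2-dimensional irreps have character r^k -> 2*cos(2*pi*j*k/4), reflections -> 0.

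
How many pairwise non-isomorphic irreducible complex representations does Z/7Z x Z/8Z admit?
56

Details: The number of irreducible complex representations of a finite group equals its number of conjugacy classes. Z/7Z x Z/8Z is abelian of order 56, so every element is its own conjugacy class: 56 classes, so Z/7Z x Z/8Z (order 56) has exactly 56 irreducible complex representations.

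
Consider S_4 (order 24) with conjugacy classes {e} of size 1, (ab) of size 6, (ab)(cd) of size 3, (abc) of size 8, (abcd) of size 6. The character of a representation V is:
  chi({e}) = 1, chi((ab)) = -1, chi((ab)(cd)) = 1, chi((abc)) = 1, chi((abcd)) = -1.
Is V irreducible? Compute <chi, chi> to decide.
Irreducible: <chi, chi> = 1.

Explanation: <chi, chi> = (1/|G|) sum_C |C| * |chi(C)|^2 = (1/24)[1*|1|^2 + 6*|-1|^2 + 3*|1|^2 + 8*|1|^2 + 6*|-1|^2]
  = (1/24)[(1) + (6) + (3) + (8) + (6)] = 24/24 = 1.
A character is irreducible iff <chi, chi> = 1, so this representation is irreducible.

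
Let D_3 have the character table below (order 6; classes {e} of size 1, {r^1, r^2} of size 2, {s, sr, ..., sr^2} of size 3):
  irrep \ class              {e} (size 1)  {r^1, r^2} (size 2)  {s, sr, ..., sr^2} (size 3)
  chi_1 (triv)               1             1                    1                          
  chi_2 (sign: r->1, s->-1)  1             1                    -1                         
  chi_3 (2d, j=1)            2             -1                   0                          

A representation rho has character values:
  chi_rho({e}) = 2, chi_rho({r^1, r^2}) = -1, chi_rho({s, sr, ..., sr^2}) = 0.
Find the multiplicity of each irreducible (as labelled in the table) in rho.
Multiplicities: chi_1: 0, chi_2: 0, chi_3: 1.

Working: Use <chi_rho, chi> = (1/|G|) sum_C |C| * chi_rho(C) * conj(chi(C)) with |G| = 6 for each irreducible chi in the table:
  <chi_rho, chi_1> = (1/6)[1*(2)*conj(1) + 2*(-1)*conj(1) + 3*(0)*conj(1)]
      = (1/6)[(2) + (-2) + (0)] = 0/6 = 0
  <chi_rho, chi_2> = (1/6)[1*(2)*conj(1) + 2*(-1)*conj(1) + 3*(0)*conj(-1)]
      = (1/6)[(2) + (-2) + (0)] = 0/6 = 0
  <chi_rho, chi_3> = (1/6)[1*(2)*conj(2) + 2*(-1)*conj(-1) + 3*(0)*conj(0)]
      = (1/6)[(4) + (2) + (0)] = 6/6 = 1
Dimension check: dim(rho) = sum (mult * dim) = 0*1 + 0*1 + 1*2 = 2 = chi_rho(e) = 2.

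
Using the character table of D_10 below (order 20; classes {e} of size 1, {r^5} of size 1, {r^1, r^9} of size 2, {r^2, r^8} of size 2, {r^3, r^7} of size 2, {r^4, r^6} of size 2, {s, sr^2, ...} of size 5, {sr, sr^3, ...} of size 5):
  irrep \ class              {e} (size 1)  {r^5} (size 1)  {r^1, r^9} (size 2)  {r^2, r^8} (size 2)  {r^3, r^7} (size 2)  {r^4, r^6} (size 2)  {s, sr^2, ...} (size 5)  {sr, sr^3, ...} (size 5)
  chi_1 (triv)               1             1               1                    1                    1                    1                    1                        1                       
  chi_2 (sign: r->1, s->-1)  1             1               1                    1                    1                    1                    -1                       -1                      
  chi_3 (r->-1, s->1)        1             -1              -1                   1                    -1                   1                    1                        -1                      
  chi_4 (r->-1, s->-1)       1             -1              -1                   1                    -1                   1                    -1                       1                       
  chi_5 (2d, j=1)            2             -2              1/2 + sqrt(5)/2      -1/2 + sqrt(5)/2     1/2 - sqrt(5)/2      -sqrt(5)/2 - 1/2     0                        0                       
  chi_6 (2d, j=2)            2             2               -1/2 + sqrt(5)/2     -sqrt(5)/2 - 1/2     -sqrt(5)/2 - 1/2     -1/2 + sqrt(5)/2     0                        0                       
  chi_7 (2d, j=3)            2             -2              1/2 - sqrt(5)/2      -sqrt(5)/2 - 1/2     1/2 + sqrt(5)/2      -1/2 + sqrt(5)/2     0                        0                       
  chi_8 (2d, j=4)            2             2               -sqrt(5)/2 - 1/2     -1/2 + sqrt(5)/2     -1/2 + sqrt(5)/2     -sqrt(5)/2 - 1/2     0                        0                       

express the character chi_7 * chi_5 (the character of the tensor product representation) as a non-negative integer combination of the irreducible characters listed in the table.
chi_7 tensor chi_5 = chi_6 + chi_8 (all other irreducibles have multiplicity 0).

Argument: The character of a tensor product is the pointwise product (chi_7 * chi_5)(C) = chi_7(C) * chi_5(C):
  {e}: (2)*(2), {r^5}: (-2)*(-2), {r^1, r^9}: (1/2 - sqrt(5)/2)*(1/2 + sqrt(5)/2), {r^2, r^8}: (-sqrt(5)/2 - 1/2)*(-1/2 + sqrt(5)/2), {r^3, r^7}: (1/2 + sqrt(5)/2)*(1/2 - sqrt(5)/2), {r^4, r^6}: (-1/2 + sqrt(5)/2)*(-sqrt(5)/2 - 1/2), {s, sr^2, ...}: (0)*(0), {sr, sr^3, ...}: (0)*(0)
so (chi_7 * chi_5) takes values
  {e} -> 4, {r^5} -> 4, {r^1, r^9} -> -1, {r^2, r^8} -> -1, {r^3, r^7} -> -1, {r^4, r^6} -> -1, {s, sr^2, ...} -> 0, {sr, sr^3, ...} -> 0.
Now take the inner product of this character with each irreducible chi from the table, <chi_7*chi_5, chi> = (1/20) sum_C |C| (chi_7*chi_5)(C) conj(chi(C)):
  <chi_7*chi_5, chi_1> = (1/20)[1*(4)*conj(1) + 1*(4)*conj(1) + 2*(-1)*conj(1) + 2*(-1)*conj(1) + 2*(-1)*conj(1) + 2*(-1)*conj(1) + 5*(0)*conj(1) + 5*(0)*conj(1)]
      = (1/20)[(4) + (4) + (-2) + (-2) + (-2) + (-2) + (0) + (0)] = 0/20 = 0
  <chi_7*chi_5, chi_2> = (1/20)[1*(4)*conj(1) + 1*(4)*conj(1) + 2*(-1)*conj(1) + 2*(-1)*conj(1) + 2*(-1)*conj(1) + 2*(-1)*conj(1) + 5*(0)*conj(-1) + 5*(0)*conj(-1)]
      = (1/20)[(4) + (4) + (-2) + (-2) + (-2) + (-2) + (0) + (0)] = 0/20 = 0
  <chi_7*chi_5, chi_3> = (1/20)[1*(4)*conj(1) + 1*(4)*conj(-1) + 2*(-1)*conj(-1) + 2*(-1)*conj(1) + 2*(-1)*conj(-1) + 2*(-1)*conj(1) + 5*(0)*conj(1) + 5*(0)*conj(-1)]
      = (1/20)[(4) + (-4) + (2) + (-2) + (2) + (-2) + (0) + (0)] = 0/20 = 0
  <chi_7*chi_5, chi_4> = (1/20)[1*(4)*conj(1) + 1*(4)*conj(-1) + 2*(-1)*conj(-1) + 2*(-1)*conj(1) + 2*(-1)*conj(-1) + 2*(-1)*conj(1) + 5*(0)*conj(-1) + 5*(0)*conj(1)]
      = (1/20)[(4) + (-4) + (2) + (-2) + (2) + (-2) + (0) + (0)] = 0/20 = 0
  <chi_7*chi_5, chi_5> = (1/20)[1*(4)*conj(2) + 1*(4)*conj(-2) + 2*(-1)*conj(1/2 + sqrt(5)/2) + 2*(-1)*conj(-1/2 + sqrt(5)/2) + 2*(-1)*conj(1/2 - sqrt(5)/2) + 2*(-1)*conj(-sqrt(5)/2 - 1/2) + 5*(0)*conj(0) + 5*(0)*conj(0)]
      = (1/20)[(8) + (-8) + (-sqrt(5) - 1) + (1 - sqrt(5)) + (-1 + sqrt(5)) + (1 + sqrt(5)) + (0) + (0)] = 0/20 = 0
  <chi_7*chi_5, chi_6> = (1/20)[1*(4)*conj(2) + 1*(4)*conj(2) + 2*(-1)*conj(-1/2 + sqrt(5)/2) + 2*(-1)*conj(-sqrt(5)/2 - 1/2) + 2*(-1)*conj(-sqrt(5)/2 - 1/2) + 2*(-1)*conj(-1/2 + sqrt(5)/2) + 5*(0)*conj(0) + 5*(0)*conj(0)]
      = (1/20)[(8) + (8) + (1 - sqrt(5)) + (1 + sqrt(5)) + (1 + sqrt(5)) + (1 - sqrt(5)) + (0) + (0)] = 20/20 = 1
  <chi_7*chi_5, chi_7> = (1/20)[1*(4)*conj(2) + 1*(4)*conj(-2) + 2*(-1)*conj(1/2 - sqrt(5)/2) + 2*(-1)*conj(-sqrt(5)/2 - 1/2) + 2*(-1)*conj(1/2 + sqrt(5)/2) + 2*(-1)*conj(-1/2 + sqrt(5)/2) + 5*(0)*conj(0) + 5*(0)*conj(0)]
      = (1/20)[(8) + (-8) + (-1 + sqrt(5)) + (1 + sqrt(5)) + (-sqrt(5) - 1) + (1 - sqrt(5)) + (0) + (0)] = 0/20 = 0
  <chi_7*chi_5, chi_8> = (1/20)[1*(4)*conj(2) + 1*(4)*conj(2) + 2*(-1)*conj(-sqrt(5)/2 - 1/2) + 2*(-1)*conj(-1/2 + sqrt(5)/2) + 2*(-1)*conj(-1/2 + sqrt(5)/2) + 2*(-1)*conj(-sqrt(5)/2 - 1/2) + 5*(0)*conj(0) + 5*(0)*conj(0)]
      = (1/20)[(8) + (8) + (1 + sqrt(5)) + (1 - sqrt(5)) + (1 - sqrt(5)) + (1 + sqrt(5)) + (0) + (0)] = 20/20 = 1
Hence the multiplicities are chi_6: 1, chi_8: 1. Dimension check: dim(chi_7)*dim(chi_5) = 2*2 = 4 and sum (mult * dim) = 1*2 + 1*2 = 4.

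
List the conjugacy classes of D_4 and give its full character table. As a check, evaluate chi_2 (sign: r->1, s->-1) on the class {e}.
Conjugacy classes: {e} of size 1, {r^2} of size 1, {r^1, r^3} of size 2, {s, sr^2, ...} of size 2, {sr, sr^3, ...} of size 2.
Character table:
  irrep \ class              {e} (size 1)  {r^2} (size 1)  {r^1, r^3} (size 2)  {s, sr^2, ...} (size 2)  {sr, sr^3, ...} (size 2)
  chi_1 (triv)               1             1               1                    1                        1                       
  chi_2 (sign: r->1, s->-1)  1             1               1                    -1                       -1                      
  chi_3 (r->-1, s->1)        1             1               -1                   1                        -1                      
  chi_4 (r->-1, s->-1)       1             1               -1                   -1                       1                       
  chi_5 (2d, j=1)            2             -2              0                    0                        0                       

Spot check: chi_2 (sign: r->1, s->-1) on {e} = 1.

D_4 has order 2*4 = 8 with 5 conjugacy classes, hence 5 irreducibles. Sum of squared dims 1 + 1 + 1 + 1 + 4 = 8 = |G|. Linear characters come from the abelianisation; the 2-dimensional irreps have character r^k -> 2*cos(2*pi*j*k/4), reflections -> 0.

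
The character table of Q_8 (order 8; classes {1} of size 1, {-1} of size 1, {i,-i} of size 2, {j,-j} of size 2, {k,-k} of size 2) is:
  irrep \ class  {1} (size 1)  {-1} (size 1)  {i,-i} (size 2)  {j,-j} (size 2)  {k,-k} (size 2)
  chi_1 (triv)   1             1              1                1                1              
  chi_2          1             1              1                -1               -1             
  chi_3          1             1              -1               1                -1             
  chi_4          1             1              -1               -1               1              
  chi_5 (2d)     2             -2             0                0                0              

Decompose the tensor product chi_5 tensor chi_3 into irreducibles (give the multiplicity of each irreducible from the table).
chi_5 tensor chi_3 = chi_5 (all other irreducibles have multiplicity 0).

Why: The character of a tensor product is the pointwise product (chi_5 * chi_3)(C) = chi_5(C) * chi_3(C):
  {1}: (2)*(1), {-1}: (-2)*(1), {i,-i}: (0)*(-1), {j,-j}: (0)*(1), {k,-k}: (0)*(-1)
so (chi_5 * chi_3) takes values
  {1} -> 2, {-1} -> -2, {i,-i} -> 0, {j,-j} -> 0, {k,-k} -> 0.
Now take the inner product of this character with each irreducible chi from the table, <chi_5*chi_3, chi> = (1/8) sum_C |C| (chi_5*chi_3)(C) conj(chi(C)):
  <chi_5*chi_3, chi_1> = (1/8)[1*(2)*conj(1) + 1*(-2)*conj(1) + 2*(0)*conj(1) + 2*(0)*conj(1) + 2*(0)*conj(1)]
      = (1/8)[(2) + (-2) + (0) + (0) + (0)] = 0/8 = 0
  <chi_5*chi_3, chi_2> = (1/8)[1*(2)*conj(1) + 1*(-2)*conj(1) + 2*(0)*conj(1) + 2*(0)*conj(-1) + 2*(0)*conj(-1)]
      = (1/8)[(2) + (-2) + (0) + (0) + (0)] = 0/8 = 0
  <chi_5*chi_3, chi_3> = (1/8)[1*(2)*conj(1) + 1*(-2)*conj(1) + 2*(0)*conj(-1) + 2*(0)*conj(1) + 2*(0)*conj(-1)]
      = (1/8)[(2) + (-2) + (0) + (0) + (0)] = 0/8 = 0
  <chi_5*chi_3, chi_4> = (1/8)[1*(2)*conj(1) + 1*(-2)*conj(1) + 2*(0)*conj(-1) + 2*(0)*conj(-1) + 2*(0)*conj(1)]
      = (1/8)[(2) + (-2) + (0) + (0) + (0)] = 0/8 = 0
  <chi_5*chi_3, chi_5> = (1/8)[1*(2)*conj(2) + 1*(-2)*conj(-2) + 2*(0)*conj(0) + 2*(0)*conj(0) + 2*(0)*conj(0)]
      = (1/8)[(4) + (4) + (0) + (0) + (0)] = 8/8 = 1
Hence the multiplicities are chi_5: 1. Dimension check: dim(chi_5)*dim(chi_3) = 2*1 = 2 and sum (mult * dim) = 1*2 = 2.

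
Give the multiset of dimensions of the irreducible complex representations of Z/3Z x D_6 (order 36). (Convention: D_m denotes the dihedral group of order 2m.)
Dimensions: 1, 1, 1, 1, 1, 1, 1, 1, 1, 1, 1, 1, 2, 2, 2, 2, 2, 2

Derivation: There are 18 irreducibles (= number of conjugacy classes). Their dimensions d_i satisfy sum d_i^2 = |G| = 36: 1 + 1 + 1 + 1 + 1 + 1 + 1 + 1 + 1 + 1 + 1 + 1 + 4 + 4 + 4 + 4 + 4 + 4 = 36. (For the product with Z/3Z: each of the 3 1-dim characters of Z/3Z tensors with each irrep of D_6, giving 3 copies of each D_6-dimension.)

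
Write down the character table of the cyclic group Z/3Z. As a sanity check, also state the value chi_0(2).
Character table of Z/3Z (irreps indexed chi_0,...,chi_2 with chi_k(m) = zeta_3^(k*m), zeta_3 = exp(2*pi*i/3)):
  irrep \ class  {0} (size 1)  {1} (size 1)    {2} (size 1)  
  chi_0          1             1               1             
  chi_1          1             exp(2*I*pi/3)   exp(-2*I*pi/3)
  chi_2          1             exp(-2*I*pi/3)  exp(2*I*pi/3) 

Spot check: chi_0(2) = zeta_3^(0*2) = zeta_3^0 = 1.

Reasoning: Z/3Z is abelian, so all 3 irreducible complex representations are 1-dimensional. They are given by chi_k(m) = zeta_3^(k*m) for k = 0,...,2. Row orthogonality: sum_m chi_k(m) conj(chi_l(m)) = 3 * [k = l].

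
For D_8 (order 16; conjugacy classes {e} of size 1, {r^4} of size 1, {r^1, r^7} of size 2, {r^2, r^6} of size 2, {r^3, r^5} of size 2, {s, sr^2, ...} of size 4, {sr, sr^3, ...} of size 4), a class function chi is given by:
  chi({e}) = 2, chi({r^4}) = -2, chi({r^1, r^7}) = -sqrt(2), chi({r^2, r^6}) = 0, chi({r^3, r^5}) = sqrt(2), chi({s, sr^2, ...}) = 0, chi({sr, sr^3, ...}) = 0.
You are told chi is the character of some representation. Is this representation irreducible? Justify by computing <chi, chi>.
Irreducible: <chi, chi> = 1.

Solution. <chi, chi> = (1/|G|) sum_C |C| * |chi(C)|^2 = (1/16)[1*|2|^2 + 1*|-2|^2 + 2*|-sqrt(2)|^2 + 2*|0|^2 + 2*|sqrt(2)|^2 + 4*|0|^2 + 4*|0|^2]
  = (1/16)[(4) + (4) + (4) + (0) + (4) + (0) + (0)] = 16/16 = 1.
A character is irreducible iff <chi, chi> = 1, so this representation is irreducible.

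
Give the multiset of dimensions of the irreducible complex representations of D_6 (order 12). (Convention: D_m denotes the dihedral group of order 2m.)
Dimensions: 1, 1, 1, 1, 2, 2

Reasoning: There are 6 irreducibles (= number of conjugacy classes). Their dimensions d_i satisfy sum d_i^2 = |G| = 12: 1 + 1 + 1 + 1 + 4 + 4 = 12.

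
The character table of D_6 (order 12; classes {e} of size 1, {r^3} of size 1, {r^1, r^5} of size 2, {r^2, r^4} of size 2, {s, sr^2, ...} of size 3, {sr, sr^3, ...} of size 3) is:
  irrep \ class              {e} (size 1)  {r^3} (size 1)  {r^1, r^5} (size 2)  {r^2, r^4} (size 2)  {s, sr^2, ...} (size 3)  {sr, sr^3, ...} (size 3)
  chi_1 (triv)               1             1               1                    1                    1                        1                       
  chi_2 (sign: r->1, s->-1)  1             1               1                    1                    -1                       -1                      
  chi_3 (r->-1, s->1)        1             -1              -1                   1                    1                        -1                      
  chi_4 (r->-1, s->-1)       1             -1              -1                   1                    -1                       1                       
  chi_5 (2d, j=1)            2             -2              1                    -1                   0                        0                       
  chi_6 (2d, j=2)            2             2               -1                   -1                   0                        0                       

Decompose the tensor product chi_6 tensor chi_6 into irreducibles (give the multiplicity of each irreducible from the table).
chi_6 tensor chi_6 = chi_1 + chi_2 + chi_6 (all other irreducibles have multiplicity 0).

Justification: The character of a tensor product is the pointwise product (chi_6 * chi_6)(C) = chi_6(C) * chi_6(C):
  {e}: (2)*(2), {r^3}: (2)*(2), {r^1, r^5}: (-1)*(-1), {r^2, r^4}: (-1)*(-1), {s, sr^2, ...}: (0)*(0), {sr, sr^3, ...}: (0)*(0)
so (chi_6 * chi_6) takes values
  {e} -> 4, {r^3} -> 4, {r^1, r^5} -> 1, {r^2, r^4} -> 1, {s, sr^2, ...} -> 0, {sr, sr^3, ...} -> 0.
Now take the inner product of this character with each irreducible chi from the table, <chi_6*chi_6, chi> = (1/12) sum_C |C| (chi_6*chi_6)(C) conj(chi(C)):
  <chi_6*chi_6, chi_1> = (1/12)[1*(4)*conj(1) + 1*(4)*conj(1) + 2*(1)*conj(1) + 2*(1)*conj(1) + 3*(0)*conj(1) + 3*(0)*conj(1)]
      = (1/12)[(4) + (4) + (2) + (2) + (0) + (0)] = 12/12 = 1
  <chi_6*chi_6, chi_2> = (1/12)[1*(4)*conj(1) + 1*(4)*conj(1) + 2*(1)*conj(1) + 2*(1)*conj(1) + 3*(0)*conj(-1) + 3*(0)*conj(-1)]
      = (1/12)[(4) + (4) + (2) + (2) + (0) + (0)] = 12/12 = 1
  <chi_6*chi_6, chi_3> = (1/12)[1*(4)*conj(1) + 1*(4)*conj(-1) + 2*(1)*conj(-1) + 2*(1)*conj(1) + 3*(0)*conj(1) + 3*(0)*conj(-1)]
      = (1/12)[(4) + (-4) + (-2) + (2) + (0) + (0)] = 0/12 = 0
  <chi_6*chi_6, chi_4> = (1/12)[1*(4)*conj(1) + 1*(4)*conj(-1) + 2*(1)*conj(-1) + 2*(1)*conj(1) + 3*(0)*conj(-1) + 3*(0)*conj(1)]
      = (1/12)[(4) + (-4) + (-2) + (2) + (0) + (0)] = 0/12 = 0
  <chi_6*chi_6, chi_5> = (1/12)[1*(4)*conj(2) + 1*(4)*conj(-2) + 2*(1)*conj(1) + 2*(1)*conj(-1) + 3*(0)*conj(0) + 3*(0)*conj(0)]
      = (1/12)[(8) + (-8) + (2) + (-2) + (0) + (0)] = 0/12 = 0
  <chi_6*chi_6, chi_6> = (1/12)[1*(4)*conj(2) + 1*(4)*conj(2) + 2*(1)*conj(-1) + 2*(1)*conj(-1) + 3*(0)*conj(0) + 3*(0)*conj(0)]
      = (1/12)[(8) + (8) + (-2) + (-2) + (0) + (0)] = 12/12 = 1
Hence the multiplicities are chi_1: 1, chi_2: 1, chi_6: 1. Dimension check: dim(chi_6)*dim(chi_6) = 2*2 = 4 and sum (mult * dim) = 1*1 + 1*1 + 1*2 = 4.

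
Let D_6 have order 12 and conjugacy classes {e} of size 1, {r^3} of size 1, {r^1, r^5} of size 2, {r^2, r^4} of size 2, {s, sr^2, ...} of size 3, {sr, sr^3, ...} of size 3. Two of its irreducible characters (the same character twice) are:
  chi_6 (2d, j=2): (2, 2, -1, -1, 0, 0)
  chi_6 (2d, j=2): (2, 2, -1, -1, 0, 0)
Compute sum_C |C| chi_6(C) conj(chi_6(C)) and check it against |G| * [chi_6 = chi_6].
Sum = 12 = |G| = 12; so <chi_6, chi_6> = 1 (norm-1 confirms irreducibility).

Solution. Compute term by term over conjugacy classes (|C| * chi_6(C) * conj(chi_6(C))):
  1*(2)*conj(2) + 1*(2)*conj(2) + 2*(-1)*conj(-1) + 2*(-1)*conj(-1) + 3*(0)*conj(0) + 3*(0)*conj(0)
  = (4) + (4) + (2) + (2) + (0) + (0)
  = 12.
Dividing by |G| = 12 gives 12/12 = 1, matching the row-orthogonality relation <chi_6, chi_6> = [chi_6 = chi_6].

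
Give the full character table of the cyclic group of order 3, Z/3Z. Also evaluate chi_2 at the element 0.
Character table of Z/3Z (irreps indexed chi_0,...,chi_2 with chi_k(m) = zeta_3^(k*m), zeta_3 = exp(2*pi*i/3)):
  irrep \ class  {0} (size 1)  {1} (size 1)    {2} (size 1)  
  chi_0          1             1               1             
  chi_1          1             exp(2*I*pi/3)   exp(-2*I*pi/3)
  chi_2          1             exp(-2*I*pi/3)  exp(2*I*pi/3) 

Spot check: chi_2(0) = zeta_3^(2*0) = zeta_3^0 = 1.

Derivation: Z/3Z is abelian, so all 3 irreducible complex representations are 1-dimensional. They are given by chi_k(m) = zeta_3^(k*m) for k = 0,...,2. Row orthogonality: sum_m chi_k(m) conj(chi_l(m)) = 3 * [k = l].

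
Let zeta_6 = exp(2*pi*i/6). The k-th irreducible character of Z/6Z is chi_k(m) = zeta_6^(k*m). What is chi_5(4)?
chi_5(4) = zeta_6^20 = exp(2*I*pi/3)

Reasoning: chi_5(4) = zeta_6^(5*4) = zeta_6^20. Since zeta_6^6 = 1, this equals zeta_6^2 = exp(2*pi*i*2/6) = exp(2*I*pi/3).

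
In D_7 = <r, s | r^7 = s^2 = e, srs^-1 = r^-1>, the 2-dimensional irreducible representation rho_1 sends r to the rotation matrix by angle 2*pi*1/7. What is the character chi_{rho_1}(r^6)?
chi_{rho_1}(r^6) = 2*cos(2*pi*1*6/7) = 2*cos(2*pi/7)

Argument: rho_1(r^6) is rotation by angle 2*pi*1*6/7, whose trace is 2*cos(2*pi*1*6/7) = 2*cos(2*pi/7).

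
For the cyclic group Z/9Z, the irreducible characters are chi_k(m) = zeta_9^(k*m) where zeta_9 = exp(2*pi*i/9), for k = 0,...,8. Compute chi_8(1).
chi_8(1) = zeta_9^8 = exp(-2*I*pi/9)

Derivation: chi_8(1) = zeta_9^(8*1) = zeta_9^8. Since zeta_9^9 = 1, this equals zeta_9^8 = exp(2*pi*i*8/9) = exp(-2*I*pi/9).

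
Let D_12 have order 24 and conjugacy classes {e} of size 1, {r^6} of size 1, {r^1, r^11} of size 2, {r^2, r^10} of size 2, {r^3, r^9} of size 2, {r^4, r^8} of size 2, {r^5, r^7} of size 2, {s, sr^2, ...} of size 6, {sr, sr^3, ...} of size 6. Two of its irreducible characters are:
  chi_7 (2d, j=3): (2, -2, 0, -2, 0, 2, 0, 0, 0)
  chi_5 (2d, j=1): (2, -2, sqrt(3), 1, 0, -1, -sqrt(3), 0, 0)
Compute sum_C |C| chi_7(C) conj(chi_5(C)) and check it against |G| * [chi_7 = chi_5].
Sum = 0; so <chi_7, chi_5> = 0 (distinct irreducibles are orthogonal).

Justification: Compute term by term over conjugacy classes (|C| * chi_7(C) * conj(chi_5(C))):
  1*(2)*conj(2) + 1*(-2)*conj(-2) + 2*(0)*conj(sqrt(3)) + 2*(-2)*conj(1) + 2*(0)*conj(0) + 2*(2)*conj(-1) + 2*(0)*conj(-sqrt(3)) + 6*(0)*conj(0) + 6*(0)*conj(0)
  = (4) + (4) + (0) + (-4) + (0) + (-4) + (0) + (0) + (0)
  = 0.
Dividing by |G| = 24 gives 0/24 = 0, matching the row-orthogonality relation <chi_7, chi_5> = [chi_7 = chi_5].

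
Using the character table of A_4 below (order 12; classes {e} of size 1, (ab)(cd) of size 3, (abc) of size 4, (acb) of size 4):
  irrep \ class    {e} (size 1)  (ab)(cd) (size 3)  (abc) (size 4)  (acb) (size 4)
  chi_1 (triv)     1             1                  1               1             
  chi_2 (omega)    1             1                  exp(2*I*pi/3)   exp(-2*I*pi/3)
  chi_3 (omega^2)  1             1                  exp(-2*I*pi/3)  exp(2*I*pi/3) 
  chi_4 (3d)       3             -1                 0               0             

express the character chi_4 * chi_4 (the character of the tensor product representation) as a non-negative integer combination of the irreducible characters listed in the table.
chi_4 tensor chi_4 = chi_1 + chi_2 + chi_3 + 2*chi_4 (all other irreducibles have multiplicity 0).

Derivation: The character of a tensor product is the pointwise product (chi_4 * chi_4)(C) = chi_4(C) * chi_4(C):
  {e}: (3)*(3), (ab)(cd): (-1)*(-1), (abc): (0)*(0), (acb): (0)*(0)
so (chi_4 * chi_4) takes values
  {e} -> 9, (ab)(cd) -> 1, (abc) -> 0, (acb) -> 0.
Now take the inner product of this character with each irreducible chi from the table, <chi_4*chi_4, chi> = (1/12) sum_C |C| (chi_4*chi_4)(C) conj(chi(C)):
  <chi_4*chi_4, chi_1> = (1/12)[1*(9)*conj(1) + 3*(1)*conj(1) + 4*(0)*conj(1) + 4*(0)*conj(1)]
      = (1/12)[(9) + (3) + (0) + (0)] = 12/12 = 1
  <chi_4*chi_4, chi_2> = (1/12)[1*(9)*conj(1) + 3*(1)*conj(1) + 4*(0)*conj(exp(2*I*pi/3)) + 4*(0)*conj(exp(-2*I*pi/3))]
      = (1/12)[(9) + (3) + (0) + (0)] = 12/12 = 1
  <chi_4*chi_4, chi_3> = (1/12)[1*(9)*conj(1) + 3*(1)*conj(1) + 4*(0)*conj(exp(-2*I*pi/3)) + 4*(0)*conj(exp(2*I*pi/3))]
      = (1/12)[(9) + (3) + (0) + (0)] = 12/12 = 1
  <chi_4*chi_4, chi_4> = (1/12)[1*(9)*conj(3) + 3*(1)*conj(-1) + 4*(0)*conj(0) + 4*(0)*conj(0)]
      = (1/12)[(27) + (-3) + (0) + (0)] = 24/12 = 2
(Exp terms are combined using exp(i*s)*conj(exp(i*t)) = exp(i*(s-t)), and sums of them are collapsed using the identity that for every m > 1 the m distinct m-th roots of unity sum to 0, e.g. 1 + exp(2*I*pi/3) + exp(-2*I*pi/3) = 0.)
Hence the multiplicities are chi_1: 1, chi_2: 1, chi_3: 1, chi_4: 2. Dimension check: dim(chi_4)*dim(chi_4) = 3*3 = 9 and sum (mult * dim) = 1*1 + 1*1 + 1*1 + 2*3 = 9.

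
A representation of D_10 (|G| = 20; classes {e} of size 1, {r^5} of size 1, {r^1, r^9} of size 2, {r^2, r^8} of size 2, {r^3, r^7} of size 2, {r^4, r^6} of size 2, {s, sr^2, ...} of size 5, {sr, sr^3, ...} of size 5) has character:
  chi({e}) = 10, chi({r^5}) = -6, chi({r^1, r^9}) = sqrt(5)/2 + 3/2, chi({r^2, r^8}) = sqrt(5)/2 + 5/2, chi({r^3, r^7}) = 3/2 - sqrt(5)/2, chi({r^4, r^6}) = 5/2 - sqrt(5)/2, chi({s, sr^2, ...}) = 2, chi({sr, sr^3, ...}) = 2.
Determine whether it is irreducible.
Not irreducible (reducible): <chi, chi> = 11 > 1.

Explanation: <chi, chi> = (1/|G|) sum_C |C| * |chi(C)|^2 = (1/20)[1*|10|^2 + 1*|-6|^2 + 2*|sqrt(5)/2 + 3/2|^2 + 2*|sqrt(5)/2 + 5/2|^2 + 2*|3/2 - sqrt(5)/2|^2 + 2*|5/2 - sqrt(5)/2|^2 + 5*|2|^2 + 5*|2|^2]
  = (1/20)[(100) + (36) + (3*sqrt(5) + 7) + (5*sqrt(5) + 15) + (7 - 3*sqrt(5)) + (15 - 5*sqrt(5)) + (20) + (20)] = 220/20 = 11.
A character is irreducible iff <chi, chi> = 1, so this representation is reducible.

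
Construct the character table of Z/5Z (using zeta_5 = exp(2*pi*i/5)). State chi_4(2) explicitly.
Character table of Z/5Z (irreps indexed chi_0,...,chi_4 with chi_k(m) = zeta_5^(k*m), zeta_5 = exp(2*pi*i/5)):
  irrep \ class  {0} (size 1)  {1} (size 1)    {2} (size 1)    {3} (size 1)    {4} (size 1)  
  chi_0          1             1               1               1               1             
  chi_1          1             exp(2*I*pi/5)   exp(4*I*pi/5)   exp(-4*I*pi/5)  exp(-2*I*pi/5)
  chi_2          1             exp(4*I*pi/5)   exp(-2*I*pi/5)  exp(2*I*pi/5)   exp(-4*I*pi/5)
  chi_3          1             exp(-4*I*pi/5)  exp(2*I*pi/5)   exp(-2*I*pi/5)  exp(4*I*pi/5) 
  chi_4          1             exp(-2*I*pi/5)  exp(-4*I*pi/5)  exp(4*I*pi/5)   exp(2*I*pi/5) 

Spot check: chi_4(2) = zeta_5^(4*2) = zeta_5^8 = exp(-4*I*pi/5).

Z/5Z is abelian, so all 5 irreducible complex representations are 1-dimensional. They are given by chi_k(m) = zeta_5^(k*m) for k = 0,...,4. Row orthogonality: sum_m chi_k(m) conj(chi_l(m)) = 5 * [k = l].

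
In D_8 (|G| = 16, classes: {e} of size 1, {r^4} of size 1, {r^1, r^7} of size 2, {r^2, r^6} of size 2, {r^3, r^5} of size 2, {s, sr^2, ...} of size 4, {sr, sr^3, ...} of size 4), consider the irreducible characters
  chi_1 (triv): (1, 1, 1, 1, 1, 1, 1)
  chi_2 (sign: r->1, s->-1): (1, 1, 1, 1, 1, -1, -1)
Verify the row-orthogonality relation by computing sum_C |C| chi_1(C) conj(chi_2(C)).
Sum = 0; so <chi_1, chi_2> = 0 (distinct irreducibles are orthogonal).

Reasoning: Compute term by term over conjugacy classes (|C| * chi_1(C) * conj(chi_2(C))):
  1*(1)*conj(1) + 1*(1)*conj(1) + 2*(1)*conj(1) + 2*(1)*conj(1) + 2*(1)*conj(1) + 4*(1)*conj(-1) + 4*(1)*conj(-1)
  = (1) + (1) + (2) + (2) + (2) + (-4) + (-4)
  = 0.
Dividing by |G| = 16 gives 0/16 = 0, matching the row-orthogonality relation <chi_1, chi_2> = [chi_1 = chi_2].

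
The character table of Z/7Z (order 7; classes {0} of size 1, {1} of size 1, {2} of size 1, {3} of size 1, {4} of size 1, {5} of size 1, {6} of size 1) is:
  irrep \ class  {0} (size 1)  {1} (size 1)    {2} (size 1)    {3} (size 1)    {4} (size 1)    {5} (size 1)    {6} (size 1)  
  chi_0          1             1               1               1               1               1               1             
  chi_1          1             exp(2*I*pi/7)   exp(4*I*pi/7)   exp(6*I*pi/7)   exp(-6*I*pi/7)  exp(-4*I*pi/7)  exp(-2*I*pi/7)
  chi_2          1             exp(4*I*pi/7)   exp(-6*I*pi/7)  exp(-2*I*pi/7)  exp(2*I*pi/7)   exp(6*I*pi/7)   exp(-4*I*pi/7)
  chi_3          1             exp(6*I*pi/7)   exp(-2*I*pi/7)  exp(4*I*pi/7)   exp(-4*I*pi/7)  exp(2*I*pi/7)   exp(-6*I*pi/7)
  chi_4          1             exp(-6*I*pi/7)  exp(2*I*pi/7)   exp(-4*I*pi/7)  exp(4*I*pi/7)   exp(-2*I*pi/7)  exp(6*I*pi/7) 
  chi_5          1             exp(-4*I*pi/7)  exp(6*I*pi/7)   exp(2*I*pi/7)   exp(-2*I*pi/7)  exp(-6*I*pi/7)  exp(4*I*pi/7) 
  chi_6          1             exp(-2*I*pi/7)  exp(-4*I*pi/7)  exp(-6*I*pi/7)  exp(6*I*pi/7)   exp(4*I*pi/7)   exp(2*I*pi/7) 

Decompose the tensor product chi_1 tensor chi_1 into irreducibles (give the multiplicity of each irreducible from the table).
chi_1 tensor chi_1 = chi_2 (all other irreducibles have multiplicity 0).

Explanation: The character of a tensor product is the pointwise product (chi_1 * chi_1)(C) = chi_1(C) * chi_1(C):
  {0}: (1)*(1), {1}: (exp(2*I*pi/7))*(exp(2*I*pi/7)), {2}: (exp(4*I*pi/7))*(exp(4*I*pi/7)), {3}: (exp(6*I*pi/7))*(exp(6*I*pi/7)), {4}: (exp(-6*I*pi/7))*(exp(-6*I*pi/7)), {5}: (exp(-4*I*pi/7))*(exp(-4*I*pi/7)), {6}: (exp(-2*I*pi/7))*(exp(-2*I*pi/7))
so (chi_1 * chi_1) takes values
  {0} -> 1, {1} -> exp(4*I*pi/7), {2} -> exp(-6*I*pi/7), {3} -> exp(-2*I*pi/7), {4} -> exp(2*I*pi/7), {5} -> exp(6*I*pi/7), {6} -> exp(-4*I*pi/7).
Now take the inner product of this character with each irreducible chi from the table, <chi_1*chi_1, chi> = (1/7) sum_C |C| (chi_1*chi_1)(C) conj(chi(C)):
  <chi_1*chi_1, chi_0> = (1/7)[1*(1)*conj(1) + 1*(exp(4*I*pi/7))*conj(1) + 1*(exp(-6*I*pi/7))*conj(1) + 1*(exp(-2*I*pi/7))*conj(1) + 1*(exp(2*I*pi/7))*conj(1) + 1*(exp(6*I*pi/7))*conj(1) + 1*(exp(-4*I*pi/7))*conj(1)]
      = (1/7)[(1) + (exp(4*I*pi/7)) + (exp(-6*I*pi/7)) + (exp(-2*I*pi/7)) + (exp(2*I*pi/7)) + (exp(6*I*pi/7)) + (exp(-4*I*pi/7))] = 0/7 = 0
  <chi_1*chi_1, chi_1> = (1/7)[1*(1)*conj(1) + 1*(exp(4*I*pi/7))*conj(exp(2*I*pi/7)) + 1*(exp(-6*I*pi/7))*conj(exp(4*I*pi/7)) + 1*(exp(-2*I*pi/7))*conj(exp(6*I*pi/7)) + 1*(exp(2*I*pi/7))*conj(exp(-6*I*pi/7)) + 1*(exp(6*I*pi/7))*conj(exp(-4*I*pi/7)) + 1*(exp(-4*I*pi/7))*conj(exp(-2*I*pi/7))]
      = (1/7)[(1) + (exp(2*I*pi/7)) + (exp(4*I*pi/7)) + (exp(6*I*pi/7)) + (exp(-6*I*pi/7)) + (exp(-4*I*pi/7)) + (exp(-2*I*pi/7))] = 0/7 = 0
  <chi_1*chi_1, chi_2> = (1/7)[1*(1)*conj(1) + 1*(exp(4*I*pi/7))*conj(exp(4*I*pi/7)) + 1*(exp(-6*I*pi/7))*conj(exp(-6*I*pi/7)) + 1*(exp(-2*I*pi/7))*conj(exp(-2*I*pi/7)) + 1*(exp(2*I*pi/7))*conj(exp(2*I*pi/7)) + 1*(exp(6*I*pi/7))*conj(exp(6*I*pi/7)) + 1*(exp(-4*I*pi/7))*conj(exp(-4*I*pi/7))]
      = (1/7)[(1) + (1) + (1) + (1) + (1) + (1) + (1)] = 7/7 = 1
  <chi_1*chi_1, chi_3> = (1/7)[1*(1)*conj(1) + 1*(exp(4*I*pi/7))*conj(exp(6*I*pi/7)) + 1*(exp(-6*I*pi/7))*conj(exp(-2*I*pi/7)) + 1*(exp(-2*I*pi/7))*conj(exp(4*I*pi/7)) + 1*(exp(2*I*pi/7))*conj(exp(-4*I*pi/7)) + 1*(exp(6*I*pi/7))*conj(exp(2*I*pi/7)) + 1*(exp(-4*I*pi/7))*conj(exp(-6*I*pi/7))]
      = (1/7)[(1) + (exp(-2*I*pi/7)) + (exp(-4*I*pi/7)) + (exp(-6*I*pi/7)) + (exp(6*I*pi/7)) + (exp(4*I*pi/7)) + (exp(2*I*pi/7))] = 0/7 = 0
  <chi_1*chi_1, chi_4> = (1/7)[1*(1)*conj(1) + 1*(exp(4*I*pi/7))*conj(exp(-6*I*pi/7)) + 1*(exp(-6*I*pi/7))*conj(exp(2*I*pi/7)) + 1*(exp(-2*I*pi/7))*conj(exp(-4*I*pi/7)) + 1*(exp(2*I*pi/7))*conj(exp(4*I*pi/7)) + 1*(exp(6*I*pi/7))*conj(exp(-2*I*pi/7)) + 1*(exp(-4*I*pi/7))*conj(exp(6*I*pi/7))]
      = (1/7)[(1) + (exp(-4*I*pi/7)) + (exp(6*I*pi/7)) + (exp(2*I*pi/7)) + (exp(-2*I*pi/7)) + (exp(-6*I*pi/7)) + (exp(4*I*pi/7))] = 0/7 = 0
  <chi_1*chi_1, chi_5> = (1/7)[1*(1)*conj(1) + 1*(exp(4*I*pi/7))*conj(exp(-4*I*pi/7)) + 1*(exp(-6*I*pi/7))*conj(exp(6*I*pi/7)) + 1*(exp(-2*I*pi/7))*conj(exp(2*I*pi/7)) + 1*(exp(2*I*pi/7))*conj(exp(-2*I*pi/7)) + 1*(exp(6*I*pi/7))*conj(exp(-6*I*pi/7)) + 1*(exp(-4*I*pi/7))*conj(exp(4*I*pi/7))]
      = (1/7)[(1) + (exp(-6*I*pi/7)) + (exp(2*I*pi/7)) + (exp(-4*I*pi/7)) + (exp(4*I*pi/7)) + (exp(-2*I*pi/7)) + (exp(6*I*pi/7))] = 0/7 = 0
  <chi_1*chi_1, chi_6> = (1/7)[1*(1)*conj(1) + 1*(exp(4*I*pi/7))*conj(exp(-2*I*pi/7)) + 1*(exp(-6*I*pi/7))*conj(exp(-4*I*pi/7)) + 1*(exp(-2*I*pi/7))*conj(exp(-6*I*pi/7)) + 1*(exp(2*I*pi/7))*conj(exp(6*I*pi/7)) + 1*(exp(6*I*pi/7))*conj(exp(4*I*pi/7)) + 1*(exp(-4*I*pi/7))*conj(exp(2*I*pi/7))]
      = (1/7)[(1) + (exp(6*I*pi/7)) + (exp(-2*I*pi/7)) + (exp(4*I*pi/7)) + (exp(-4*I*pi/7)) + (exp(2*I*pi/7)) + (exp(-6*I*pi/7))] = 0/7 = 0
(Exp terms are combined using exp(i*s)*conj(exp(i*t)) = exp(i*(s-t)), and sums of them are collapsed using the identity that for every m > 1 the m distinct m-th roots of unity sum to 0, e.g. 1 + exp(2*I*pi/3) + exp(-2*I*pi/3) = 0.)
Hence the multiplicities are chi_2: 1. Dimension check: dim(chi_1)*dim(chi_1) = 1*1 = 1 and sum (mult * dim) = 1*1 = 1.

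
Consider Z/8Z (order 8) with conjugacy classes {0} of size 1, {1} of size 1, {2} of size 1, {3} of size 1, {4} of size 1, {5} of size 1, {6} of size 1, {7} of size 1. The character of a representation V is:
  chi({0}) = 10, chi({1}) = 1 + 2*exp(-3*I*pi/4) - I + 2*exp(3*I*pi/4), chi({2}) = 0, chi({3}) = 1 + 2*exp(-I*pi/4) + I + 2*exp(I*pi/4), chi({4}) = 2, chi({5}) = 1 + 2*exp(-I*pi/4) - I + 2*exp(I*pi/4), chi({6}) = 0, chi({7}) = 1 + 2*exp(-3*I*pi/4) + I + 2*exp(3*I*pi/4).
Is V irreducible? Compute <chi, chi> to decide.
Not irreducible (reducible): <chi, chi> = 18 > 1.

Proof sketch: <chi, chi> = (1/|G|) sum_C |C| * |chi(C)|^2 = (1/8)[1*|10|^2 + 1*|1 + 2*exp(-3*I*pi/4) - I + 2*exp(3*I*pi/4)|^2 + 1*|0|^2 + 1*|1 + 2*exp(-I*pi/4) + I + 2*exp(I*pi/4)|^2 + 1*|2|^2 + 1*|1 + 2*exp(-I*pi/4) - I + 2*exp(I*pi/4)|^2 + 1*|0|^2 + 1*|1 + 2*exp(-3*I*pi/4) + I + 2*exp(3*I*pi/4)|^2]
  = (1/8)[(100) + (10 + 4*exp(-3*I*pi/4) + 4*exp(3*I*pi/4)) + (0) + (10 + 4*exp(-I*pi/4) + 4*exp(I*pi/4)) + (4) + (10 + 4*exp(-I*pi/4) + 4*exp(I*pi/4)) + (0) + (10 + 4*exp(-3*I*pi/4) + 4*exp(3*I*pi/4))] = 144/8 = 18.
(Exp terms are combined using exp(i*s)*conj(exp(i*t)) = exp(i*(s-t)), and sums of them are collapsed using the identity that for every m > 1 the m distinct m-th roots of unity sum to 0, e.g. 1 + exp(2*I*pi/3) + exp(-2*I*pi/3) = 0.)
A character is irreducible iff <chi, chi> = 1, so this representation is reducible.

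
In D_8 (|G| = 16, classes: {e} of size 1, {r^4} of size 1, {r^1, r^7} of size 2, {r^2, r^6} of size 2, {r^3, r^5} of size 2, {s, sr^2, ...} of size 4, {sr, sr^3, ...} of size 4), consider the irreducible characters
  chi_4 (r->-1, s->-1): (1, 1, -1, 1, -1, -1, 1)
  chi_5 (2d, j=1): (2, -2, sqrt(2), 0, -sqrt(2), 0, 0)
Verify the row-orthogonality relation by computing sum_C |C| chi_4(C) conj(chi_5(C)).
Sum = 0; so <chi_4, chi_5> = 0 (distinct irreducibles are orthogonal).

Derivation: Compute term by term over conjugacy classes (|C| * chi_4(C) * conj(chi_5(C))):
  1*(1)*conj(2) + 1*(1)*conj(-2) + 2*(-1)*conj(sqrt(2)) + 2*(1)*conj(0) + 2*(-1)*conj(-sqrt(2)) + 4*(-1)*conj(0) + 4*(1)*conj(0)
  = (2) + (-2) + (-2*sqrt(2)) + (0) + (2*sqrt(2)) + (0) + (0)
  = 0.
Dividing by |G| = 16 gives 0/16 = 0, matching the row-orthogonality relation <chi_4, chi_5> = [chi_4 = chi_5].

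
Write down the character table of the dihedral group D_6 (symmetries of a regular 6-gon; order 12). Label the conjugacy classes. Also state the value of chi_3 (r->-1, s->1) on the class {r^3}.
Conjugacy classes: {e} of size 1, {r^3} of size 1, {r^1, r^5} of size 2, {r^2, r^4} of size 2, {s, sr^2, ...} of size 3, {sr, sr^3, ...} of size 3.
Character table:
  irrep \ class              {e} (size 1)  {r^3} (size 1)  {r^1, r^5} (size 2)  {r^2, r^4} (size 2)  {s, sr^2, ...} (size 3)  {sr, sr^3, ...} (size 3)
  chi_1 (triv)               1             1               1                    1                    1                        1                       
  chi_2 (sign: r->1, s->-1)  1             1               1                    1                    -1                       -1                      
  chi_3 (r->-1, s->1)        1             -1              -1                   1                    1                        -1                      
  chi_4 (r->-1, s->-1)       1             -1              -1                   1                    -1                       1                       
  chi_5 (2d, j=1)            2             -2              1                    -1                   0                        0                       
  chi_6 (2d, j=2)            2             2               -1                   -1                   0                        0                       

Spot check: chi_3 (r->-1, s->1) on {r^3} = -1.

Working: D_6 has order 2*6 = 12 with 6 conjugacy classes, hence 6 irreducibles. Sum of squared dims 1 + 1 + 1 + 1 + 4 + 4 = 12 = |G|. Linear characters come from the abelianisation; the 2-dimensional irreps have character r^k -> 2*cos(2*pi*j*k/6), reflections -> 0.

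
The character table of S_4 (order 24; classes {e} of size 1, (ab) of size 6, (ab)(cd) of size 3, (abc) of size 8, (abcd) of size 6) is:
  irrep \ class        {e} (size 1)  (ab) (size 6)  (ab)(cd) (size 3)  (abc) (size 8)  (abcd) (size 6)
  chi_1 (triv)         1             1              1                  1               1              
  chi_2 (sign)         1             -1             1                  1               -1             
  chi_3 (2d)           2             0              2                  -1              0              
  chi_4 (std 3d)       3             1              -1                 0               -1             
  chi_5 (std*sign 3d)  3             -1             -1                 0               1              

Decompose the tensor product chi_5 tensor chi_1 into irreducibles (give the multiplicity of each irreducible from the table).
chi_5 tensor chi_1 = chi_5 (all other irreducibles have multiplicity 0).

Proof sketch: The character of a tensor product is the pointwise product (chi_5 * chi_1)(C) = chi_5(C) * chi_1(C):
  {e}: (3)*(1), (ab): (-1)*(1), (ab)(cd): (-1)*(1), (abc): (0)*(1), (abcd): (1)*(1)
so (chi_5 * chi_1) takes values
  {e} -> 3, (ab) -> -1, (ab)(cd) -> -1, (abc) -> 0, (abcd) -> 1.
Now take the inner product of this character with each irreducible chi from the table, <chi_5*chi_1, chi> = (1/24) sum_C |C| (chi_5*chi_1)(C) conj(chi(C)):
  <chi_5*chi_1, chi_1> = (1/24)[1*(3)*conj(1) + 6*(-1)*conj(1) + 3*(-1)*conj(1) + 8*(0)*conj(1) + 6*(1)*conj(1)]
      = (1/24)[(3) + (-6) + (-3) + (0) + (6)] = 0/24 = 0
  <chi_5*chi_1, chi_2> = (1/24)[1*(3)*conj(1) + 6*(-1)*conj(-1) + 3*(-1)*conj(1) + 8*(0)*conj(1) + 6*(1)*conj(-1)]
      = (1/24)[(3) + (6) + (-3) + (0) + (-6)] = 0/24 = 0
  <chi_5*chi_1, chi_3> = (1/24)[1*(3)*conj(2) + 6*(-1)*conj(0) + 3*(-1)*conj(2) + 8*(0)*conj(-1) + 6*(1)*conj(0)]
      = (1/24)[(6) + (0) + (-6) + (0) + (0)] = 0/24 = 0
  <chi_5*chi_1, chi_4> = (1/24)[1*(3)*conj(3) + 6*(-1)*conj(1) + 3*(-1)*conj(-1) + 8*(0)*conj(0) + 6*(1)*conj(-1)]
      = (1/24)[(9) + (-6) + (3) + (0) + (-6)] = 0/24 = 0
  <chi_5*chi_1, chi_5> = (1/24)[1*(3)*conj(3) + 6*(-1)*conj(-1) + 3*(-1)*conj(-1) + 8*(0)*conj(0) + 6*(1)*conj(1)]
      = (1/24)[(9) + (6) + (3) + (0) + (6)] = 24/24 = 1
Hence the multiplicities are chi_5: 1. Dimension check: dim(chi_5)*dim(chi_1) = 3*1 = 3 and sum (mult * dim) = 1*3 = 3.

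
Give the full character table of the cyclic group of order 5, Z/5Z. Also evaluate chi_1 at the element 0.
Character table of Z/5Z (irreps indexed chi_0,...,chi_4 with chi_k(m) = zeta_5^(k*m), zeta_5 = exp(2*pi*i/5)):
  irrep \ class  {0} (size 1)  {1} (size 1)    {2} (size 1)    {3} (size 1)    {4} (size 1)  
  chi_0          1             1               1               1               1             
  chi_1          1             exp(2*I*pi/5)   exp(4*I*pi/5)   exp(-4*I*pi/5)  exp(-2*I*pi/5)
  chi_2          1             exp(4*I*pi/5)   exp(-2*I*pi/5)  exp(2*I*pi/5)   exp(-4*I*pi/5)
  chi_3          1             exp(-4*I*pi/5)  exp(2*I*pi/5)   exp(-2*I*pi/5)  exp(4*I*pi/5) 
  chi_4          1             exp(-2*I*pi/5)  exp(-4*I*pi/5)  exp(4*I*pi/5)   exp(2*I*pi/5) 

Spot check: chi_1(0) = zeta_5^(1*0) = zeta_5^0 = 1.

Justification: Z/5Z is abelian, so all 5 irreducible complex representations are 1-dimensional. They are given by chi_k(m) = zeta_5^(k*m) for k = 0,...,4. Row orthogonality: sum_m chi_k(m) conj(chi_l(m)) = 5 * [k = l].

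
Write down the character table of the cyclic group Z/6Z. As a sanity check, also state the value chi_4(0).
Character table of Z/6Z (irreps indexed chi_0,...,chi_5 with chi_k(m) = zeta_6^(k*m), zeta_6 = exp(2*pi*i/6)):
  irrep \ class  {0} (size 1)  {1} (size 1)    {2} (size 1)    {3} (size 1)  {4} (size 1)    {5} (size 1)  
  chi_0          1             1               1               1             1               1             
  chi_1          1             exp(I*pi/3)     exp(2*I*pi/3)   -1            exp(-2*I*pi/3)  exp(-I*pi/3)  
  chi_2          1             exp(2*I*pi/3)   exp(-2*I*pi/3)  1             exp(2*I*pi/3)   exp(-2*I*pi/3)
  chi_3          1             -1              1               -1            1               -1            
  chi_4          1             exp(-2*I*pi/3)  exp(2*I*pi/3)   1             exp(-2*I*pi/3)  exp(2*I*pi/3) 
  chi_5          1             exp(-I*pi/3)    exp(-2*I*pi/3)  -1            exp(2*I*pi/3)   exp(I*pi/3)   

Spot check: chi_4(0) = zeta_6^(4*0) = zeta_6^0 = 1.

Explanation: Z/6Z is abelian, so all 6 irreducible complex representations are 1-dimensional. They are given by chi_k(m) = zeta_6^(k*m) for k = 0,...,5. Row orthogonality: sum_m chi_k(m) conj(chi_l(m)) = 6 * [k = l].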